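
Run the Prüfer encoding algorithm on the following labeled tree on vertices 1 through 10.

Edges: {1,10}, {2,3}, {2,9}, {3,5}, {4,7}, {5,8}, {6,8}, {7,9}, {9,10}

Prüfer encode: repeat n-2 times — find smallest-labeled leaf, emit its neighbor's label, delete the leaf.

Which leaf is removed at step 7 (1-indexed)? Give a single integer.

Answer: 3

Derivation:
Step 1: current leaves = {1,4,6}. Remove leaf 1 (neighbor: 10).
Step 2: current leaves = {4,6,10}. Remove leaf 4 (neighbor: 7).
Step 3: current leaves = {6,7,10}. Remove leaf 6 (neighbor: 8).
Step 4: current leaves = {7,8,10}. Remove leaf 7 (neighbor: 9).
Step 5: current leaves = {8,10}. Remove leaf 8 (neighbor: 5).
Step 6: current leaves = {5,10}. Remove leaf 5 (neighbor: 3).
Step 7: current leaves = {3,10}. Remove leaf 3 (neighbor: 2).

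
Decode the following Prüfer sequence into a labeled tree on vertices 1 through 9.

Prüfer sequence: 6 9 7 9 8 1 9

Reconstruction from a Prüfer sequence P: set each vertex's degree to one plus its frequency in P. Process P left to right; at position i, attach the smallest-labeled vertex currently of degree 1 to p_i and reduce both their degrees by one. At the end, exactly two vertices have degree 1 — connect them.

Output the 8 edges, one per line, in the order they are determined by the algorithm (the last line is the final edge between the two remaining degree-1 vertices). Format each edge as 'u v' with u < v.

Initial degrees: {1:2, 2:1, 3:1, 4:1, 5:1, 6:2, 7:2, 8:2, 9:4}
Step 1: smallest deg-1 vertex = 2, p_1 = 6. Add edge {2,6}. Now deg[2]=0, deg[6]=1.
Step 2: smallest deg-1 vertex = 3, p_2 = 9. Add edge {3,9}. Now deg[3]=0, deg[9]=3.
Step 3: smallest deg-1 vertex = 4, p_3 = 7. Add edge {4,7}. Now deg[4]=0, deg[7]=1.
Step 4: smallest deg-1 vertex = 5, p_4 = 9. Add edge {5,9}. Now deg[5]=0, deg[9]=2.
Step 5: smallest deg-1 vertex = 6, p_5 = 8. Add edge {6,8}. Now deg[6]=0, deg[8]=1.
Step 6: smallest deg-1 vertex = 7, p_6 = 1. Add edge {1,7}. Now deg[7]=0, deg[1]=1.
Step 7: smallest deg-1 vertex = 1, p_7 = 9. Add edge {1,9}. Now deg[1]=0, deg[9]=1.
Final: two remaining deg-1 vertices are 8, 9. Add edge {8,9}.

Answer: 2 6
3 9
4 7
5 9
6 8
1 7
1 9
8 9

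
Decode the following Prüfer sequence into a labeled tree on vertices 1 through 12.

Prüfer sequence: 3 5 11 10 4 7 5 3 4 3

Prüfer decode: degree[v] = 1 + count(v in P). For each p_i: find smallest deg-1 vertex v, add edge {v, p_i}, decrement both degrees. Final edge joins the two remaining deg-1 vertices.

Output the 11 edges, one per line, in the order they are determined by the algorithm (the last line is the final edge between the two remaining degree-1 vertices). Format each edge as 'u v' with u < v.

Initial degrees: {1:1, 2:1, 3:4, 4:3, 5:3, 6:1, 7:2, 8:1, 9:1, 10:2, 11:2, 12:1}
Step 1: smallest deg-1 vertex = 1, p_1 = 3. Add edge {1,3}. Now deg[1]=0, deg[3]=3.
Step 2: smallest deg-1 vertex = 2, p_2 = 5. Add edge {2,5}. Now deg[2]=0, deg[5]=2.
Step 3: smallest deg-1 vertex = 6, p_3 = 11. Add edge {6,11}. Now deg[6]=0, deg[11]=1.
Step 4: smallest deg-1 vertex = 8, p_4 = 10. Add edge {8,10}. Now deg[8]=0, deg[10]=1.
Step 5: smallest deg-1 vertex = 9, p_5 = 4. Add edge {4,9}. Now deg[9]=0, deg[4]=2.
Step 6: smallest deg-1 vertex = 10, p_6 = 7. Add edge {7,10}. Now deg[10]=0, deg[7]=1.
Step 7: smallest deg-1 vertex = 7, p_7 = 5. Add edge {5,7}. Now deg[7]=0, deg[5]=1.
Step 8: smallest deg-1 vertex = 5, p_8 = 3. Add edge {3,5}. Now deg[5]=0, deg[3]=2.
Step 9: smallest deg-1 vertex = 11, p_9 = 4. Add edge {4,11}. Now deg[11]=0, deg[4]=1.
Step 10: smallest deg-1 vertex = 4, p_10 = 3. Add edge {3,4}. Now deg[4]=0, deg[3]=1.
Final: two remaining deg-1 vertices are 3, 12. Add edge {3,12}.

Answer: 1 3
2 5
6 11
8 10
4 9
7 10
5 7
3 5
4 11
3 4
3 12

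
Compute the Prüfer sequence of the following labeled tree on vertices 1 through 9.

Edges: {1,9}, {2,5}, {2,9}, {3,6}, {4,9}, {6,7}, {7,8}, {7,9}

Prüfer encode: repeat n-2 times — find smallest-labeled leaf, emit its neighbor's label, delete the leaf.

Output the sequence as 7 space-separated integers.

Step 1: leaves = {1,3,4,5,8}. Remove smallest leaf 1, emit neighbor 9.
Step 2: leaves = {3,4,5,8}. Remove smallest leaf 3, emit neighbor 6.
Step 3: leaves = {4,5,6,8}. Remove smallest leaf 4, emit neighbor 9.
Step 4: leaves = {5,6,8}. Remove smallest leaf 5, emit neighbor 2.
Step 5: leaves = {2,6,8}. Remove smallest leaf 2, emit neighbor 9.
Step 6: leaves = {6,8,9}. Remove smallest leaf 6, emit neighbor 7.
Step 7: leaves = {8,9}. Remove smallest leaf 8, emit neighbor 7.
Done: 2 vertices remain (7, 9). Sequence = [9 6 9 2 9 7 7]

Answer: 9 6 9 2 9 7 7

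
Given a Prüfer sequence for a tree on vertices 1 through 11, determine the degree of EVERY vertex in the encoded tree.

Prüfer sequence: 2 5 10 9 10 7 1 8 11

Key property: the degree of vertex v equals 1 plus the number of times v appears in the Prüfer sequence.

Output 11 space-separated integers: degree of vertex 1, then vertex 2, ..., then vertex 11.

p_1 = 2: count[2] becomes 1
p_2 = 5: count[5] becomes 1
p_3 = 10: count[10] becomes 1
p_4 = 9: count[9] becomes 1
p_5 = 10: count[10] becomes 2
p_6 = 7: count[7] becomes 1
p_7 = 1: count[1] becomes 1
p_8 = 8: count[8] becomes 1
p_9 = 11: count[11] becomes 1
Degrees (1 + count): deg[1]=1+1=2, deg[2]=1+1=2, deg[3]=1+0=1, deg[4]=1+0=1, deg[5]=1+1=2, deg[6]=1+0=1, deg[7]=1+1=2, deg[8]=1+1=2, deg[9]=1+1=2, deg[10]=1+2=3, deg[11]=1+1=2

Answer: 2 2 1 1 2 1 2 2 2 3 2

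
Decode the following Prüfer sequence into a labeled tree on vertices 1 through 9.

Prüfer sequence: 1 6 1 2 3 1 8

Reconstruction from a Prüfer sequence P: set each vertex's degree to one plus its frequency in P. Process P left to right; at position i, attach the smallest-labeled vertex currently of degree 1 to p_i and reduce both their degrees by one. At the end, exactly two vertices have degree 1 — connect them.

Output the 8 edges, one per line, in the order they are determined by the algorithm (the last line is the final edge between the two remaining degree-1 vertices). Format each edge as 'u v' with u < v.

Initial degrees: {1:4, 2:2, 3:2, 4:1, 5:1, 6:2, 7:1, 8:2, 9:1}
Step 1: smallest deg-1 vertex = 4, p_1 = 1. Add edge {1,4}. Now deg[4]=0, deg[1]=3.
Step 2: smallest deg-1 vertex = 5, p_2 = 6. Add edge {5,6}. Now deg[5]=0, deg[6]=1.
Step 3: smallest deg-1 vertex = 6, p_3 = 1. Add edge {1,6}. Now deg[6]=0, deg[1]=2.
Step 4: smallest deg-1 vertex = 7, p_4 = 2. Add edge {2,7}. Now deg[7]=0, deg[2]=1.
Step 5: smallest deg-1 vertex = 2, p_5 = 3. Add edge {2,3}. Now deg[2]=0, deg[3]=1.
Step 6: smallest deg-1 vertex = 3, p_6 = 1. Add edge {1,3}. Now deg[3]=0, deg[1]=1.
Step 7: smallest deg-1 vertex = 1, p_7 = 8. Add edge {1,8}. Now deg[1]=0, deg[8]=1.
Final: two remaining deg-1 vertices are 8, 9. Add edge {8,9}.

Answer: 1 4
5 6
1 6
2 7
2 3
1 3
1 8
8 9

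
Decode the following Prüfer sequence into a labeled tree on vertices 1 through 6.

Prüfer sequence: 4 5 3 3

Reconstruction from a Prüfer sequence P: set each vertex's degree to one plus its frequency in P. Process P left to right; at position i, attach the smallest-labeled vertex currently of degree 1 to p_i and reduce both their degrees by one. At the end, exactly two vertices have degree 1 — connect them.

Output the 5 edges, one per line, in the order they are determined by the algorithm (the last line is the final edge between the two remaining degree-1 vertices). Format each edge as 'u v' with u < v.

Initial degrees: {1:1, 2:1, 3:3, 4:2, 5:2, 6:1}
Step 1: smallest deg-1 vertex = 1, p_1 = 4. Add edge {1,4}. Now deg[1]=0, deg[4]=1.
Step 2: smallest deg-1 vertex = 2, p_2 = 5. Add edge {2,5}. Now deg[2]=0, deg[5]=1.
Step 3: smallest deg-1 vertex = 4, p_3 = 3. Add edge {3,4}. Now deg[4]=0, deg[3]=2.
Step 4: smallest deg-1 vertex = 5, p_4 = 3. Add edge {3,5}. Now deg[5]=0, deg[3]=1.
Final: two remaining deg-1 vertices are 3, 6. Add edge {3,6}.

Answer: 1 4
2 5
3 4
3 5
3 6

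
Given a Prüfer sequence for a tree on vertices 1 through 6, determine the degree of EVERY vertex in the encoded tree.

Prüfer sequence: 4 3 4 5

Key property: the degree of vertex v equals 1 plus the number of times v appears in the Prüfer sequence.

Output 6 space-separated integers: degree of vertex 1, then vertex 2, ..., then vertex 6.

Answer: 1 1 2 3 2 1

Derivation:
p_1 = 4: count[4] becomes 1
p_2 = 3: count[3] becomes 1
p_3 = 4: count[4] becomes 2
p_4 = 5: count[5] becomes 1
Degrees (1 + count): deg[1]=1+0=1, deg[2]=1+0=1, deg[3]=1+1=2, deg[4]=1+2=3, deg[5]=1+1=2, deg[6]=1+0=1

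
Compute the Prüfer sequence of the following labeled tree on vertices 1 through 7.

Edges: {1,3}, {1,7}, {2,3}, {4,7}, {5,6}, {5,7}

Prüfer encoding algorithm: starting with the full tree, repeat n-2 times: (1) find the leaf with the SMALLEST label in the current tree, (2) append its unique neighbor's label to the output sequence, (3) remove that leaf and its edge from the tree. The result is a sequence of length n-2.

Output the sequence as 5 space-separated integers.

Step 1: leaves = {2,4,6}. Remove smallest leaf 2, emit neighbor 3.
Step 2: leaves = {3,4,6}. Remove smallest leaf 3, emit neighbor 1.
Step 3: leaves = {1,4,6}. Remove smallest leaf 1, emit neighbor 7.
Step 4: leaves = {4,6}. Remove smallest leaf 4, emit neighbor 7.
Step 5: leaves = {6,7}. Remove smallest leaf 6, emit neighbor 5.
Done: 2 vertices remain (5, 7). Sequence = [3 1 7 7 5]

Answer: 3 1 7 7 5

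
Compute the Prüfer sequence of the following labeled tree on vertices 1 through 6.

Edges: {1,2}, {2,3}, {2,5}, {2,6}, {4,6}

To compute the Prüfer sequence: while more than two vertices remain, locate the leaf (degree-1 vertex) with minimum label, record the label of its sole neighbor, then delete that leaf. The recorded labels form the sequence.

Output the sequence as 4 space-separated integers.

Step 1: leaves = {1,3,4,5}. Remove smallest leaf 1, emit neighbor 2.
Step 2: leaves = {3,4,5}. Remove smallest leaf 3, emit neighbor 2.
Step 3: leaves = {4,5}. Remove smallest leaf 4, emit neighbor 6.
Step 4: leaves = {5,6}. Remove smallest leaf 5, emit neighbor 2.
Done: 2 vertices remain (2, 6). Sequence = [2 2 6 2]

Answer: 2 2 6 2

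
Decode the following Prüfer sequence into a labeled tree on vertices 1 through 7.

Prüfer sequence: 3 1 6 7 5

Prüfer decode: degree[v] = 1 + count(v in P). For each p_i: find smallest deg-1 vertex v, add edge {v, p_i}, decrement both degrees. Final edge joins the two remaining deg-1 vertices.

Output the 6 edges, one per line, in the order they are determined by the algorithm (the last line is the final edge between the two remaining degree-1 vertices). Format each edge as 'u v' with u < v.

Initial degrees: {1:2, 2:1, 3:2, 4:1, 5:2, 6:2, 7:2}
Step 1: smallest deg-1 vertex = 2, p_1 = 3. Add edge {2,3}. Now deg[2]=0, deg[3]=1.
Step 2: smallest deg-1 vertex = 3, p_2 = 1. Add edge {1,3}. Now deg[3]=0, deg[1]=1.
Step 3: smallest deg-1 vertex = 1, p_3 = 6. Add edge {1,6}. Now deg[1]=0, deg[6]=1.
Step 4: smallest deg-1 vertex = 4, p_4 = 7. Add edge {4,7}. Now deg[4]=0, deg[7]=1.
Step 5: smallest deg-1 vertex = 6, p_5 = 5. Add edge {5,6}. Now deg[6]=0, deg[5]=1.
Final: two remaining deg-1 vertices are 5, 7. Add edge {5,7}.

Answer: 2 3
1 3
1 6
4 7
5 6
5 7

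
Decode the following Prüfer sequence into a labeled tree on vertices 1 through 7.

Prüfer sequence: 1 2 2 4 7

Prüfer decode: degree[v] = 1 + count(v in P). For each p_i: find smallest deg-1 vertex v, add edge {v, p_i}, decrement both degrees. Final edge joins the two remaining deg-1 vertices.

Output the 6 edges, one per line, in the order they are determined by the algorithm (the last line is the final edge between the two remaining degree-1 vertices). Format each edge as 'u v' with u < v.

Answer: 1 3
1 2
2 5
2 4
4 7
6 7

Derivation:
Initial degrees: {1:2, 2:3, 3:1, 4:2, 5:1, 6:1, 7:2}
Step 1: smallest deg-1 vertex = 3, p_1 = 1. Add edge {1,3}. Now deg[3]=0, deg[1]=1.
Step 2: smallest deg-1 vertex = 1, p_2 = 2. Add edge {1,2}. Now deg[1]=0, deg[2]=2.
Step 3: smallest deg-1 vertex = 5, p_3 = 2. Add edge {2,5}. Now deg[5]=0, deg[2]=1.
Step 4: smallest deg-1 vertex = 2, p_4 = 4. Add edge {2,4}. Now deg[2]=0, deg[4]=1.
Step 5: smallest deg-1 vertex = 4, p_5 = 7. Add edge {4,7}. Now deg[4]=0, deg[7]=1.
Final: two remaining deg-1 vertices are 6, 7. Add edge {6,7}.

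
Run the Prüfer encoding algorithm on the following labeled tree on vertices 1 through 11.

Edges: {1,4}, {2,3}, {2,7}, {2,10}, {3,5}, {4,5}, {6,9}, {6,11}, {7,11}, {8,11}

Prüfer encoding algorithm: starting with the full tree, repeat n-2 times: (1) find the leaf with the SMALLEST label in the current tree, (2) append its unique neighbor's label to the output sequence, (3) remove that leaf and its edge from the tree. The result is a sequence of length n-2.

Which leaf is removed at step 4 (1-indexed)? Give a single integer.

Step 1: current leaves = {1,8,9,10}. Remove leaf 1 (neighbor: 4).
Step 2: current leaves = {4,8,9,10}. Remove leaf 4 (neighbor: 5).
Step 3: current leaves = {5,8,9,10}. Remove leaf 5 (neighbor: 3).
Step 4: current leaves = {3,8,9,10}. Remove leaf 3 (neighbor: 2).

Answer: 3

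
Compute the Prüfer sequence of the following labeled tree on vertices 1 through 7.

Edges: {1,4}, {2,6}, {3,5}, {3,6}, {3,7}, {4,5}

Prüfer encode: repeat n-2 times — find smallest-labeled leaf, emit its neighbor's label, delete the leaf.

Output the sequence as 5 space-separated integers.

Step 1: leaves = {1,2,7}. Remove smallest leaf 1, emit neighbor 4.
Step 2: leaves = {2,4,7}. Remove smallest leaf 2, emit neighbor 6.
Step 3: leaves = {4,6,7}. Remove smallest leaf 4, emit neighbor 5.
Step 4: leaves = {5,6,7}. Remove smallest leaf 5, emit neighbor 3.
Step 5: leaves = {6,7}. Remove smallest leaf 6, emit neighbor 3.
Done: 2 vertices remain (3, 7). Sequence = [4 6 5 3 3]

Answer: 4 6 5 3 3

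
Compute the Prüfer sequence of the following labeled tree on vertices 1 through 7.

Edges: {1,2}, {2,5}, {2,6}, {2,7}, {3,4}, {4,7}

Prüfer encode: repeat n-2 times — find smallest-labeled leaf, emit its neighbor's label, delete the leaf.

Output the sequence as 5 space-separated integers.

Step 1: leaves = {1,3,5,6}. Remove smallest leaf 1, emit neighbor 2.
Step 2: leaves = {3,5,6}. Remove smallest leaf 3, emit neighbor 4.
Step 3: leaves = {4,5,6}. Remove smallest leaf 4, emit neighbor 7.
Step 4: leaves = {5,6,7}. Remove smallest leaf 5, emit neighbor 2.
Step 5: leaves = {6,7}. Remove smallest leaf 6, emit neighbor 2.
Done: 2 vertices remain (2, 7). Sequence = [2 4 7 2 2]

Answer: 2 4 7 2 2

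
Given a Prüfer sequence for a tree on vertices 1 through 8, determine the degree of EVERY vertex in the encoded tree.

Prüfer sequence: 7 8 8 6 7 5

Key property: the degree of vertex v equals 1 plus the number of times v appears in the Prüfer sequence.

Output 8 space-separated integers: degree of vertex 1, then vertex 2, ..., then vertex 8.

p_1 = 7: count[7] becomes 1
p_2 = 8: count[8] becomes 1
p_3 = 8: count[8] becomes 2
p_4 = 6: count[6] becomes 1
p_5 = 7: count[7] becomes 2
p_6 = 5: count[5] becomes 1
Degrees (1 + count): deg[1]=1+0=1, deg[2]=1+0=1, deg[3]=1+0=1, deg[4]=1+0=1, deg[5]=1+1=2, deg[6]=1+1=2, deg[7]=1+2=3, deg[8]=1+2=3

Answer: 1 1 1 1 2 2 3 3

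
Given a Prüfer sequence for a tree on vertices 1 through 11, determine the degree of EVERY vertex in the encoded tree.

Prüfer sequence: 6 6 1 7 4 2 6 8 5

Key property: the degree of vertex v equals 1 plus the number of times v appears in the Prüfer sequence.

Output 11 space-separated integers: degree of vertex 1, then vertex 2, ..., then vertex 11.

Answer: 2 2 1 2 2 4 2 2 1 1 1

Derivation:
p_1 = 6: count[6] becomes 1
p_2 = 6: count[6] becomes 2
p_3 = 1: count[1] becomes 1
p_4 = 7: count[7] becomes 1
p_5 = 4: count[4] becomes 1
p_6 = 2: count[2] becomes 1
p_7 = 6: count[6] becomes 3
p_8 = 8: count[8] becomes 1
p_9 = 5: count[5] becomes 1
Degrees (1 + count): deg[1]=1+1=2, deg[2]=1+1=2, deg[3]=1+0=1, deg[4]=1+1=2, deg[5]=1+1=2, deg[6]=1+3=4, deg[7]=1+1=2, deg[8]=1+1=2, deg[9]=1+0=1, deg[10]=1+0=1, deg[11]=1+0=1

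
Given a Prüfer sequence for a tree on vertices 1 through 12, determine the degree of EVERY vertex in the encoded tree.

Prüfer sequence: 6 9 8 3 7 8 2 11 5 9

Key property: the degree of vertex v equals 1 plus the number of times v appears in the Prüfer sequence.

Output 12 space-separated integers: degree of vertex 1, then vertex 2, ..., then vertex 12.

Answer: 1 2 2 1 2 2 2 3 3 1 2 1

Derivation:
p_1 = 6: count[6] becomes 1
p_2 = 9: count[9] becomes 1
p_3 = 8: count[8] becomes 1
p_4 = 3: count[3] becomes 1
p_5 = 7: count[7] becomes 1
p_6 = 8: count[8] becomes 2
p_7 = 2: count[2] becomes 1
p_8 = 11: count[11] becomes 1
p_9 = 5: count[5] becomes 1
p_10 = 9: count[9] becomes 2
Degrees (1 + count): deg[1]=1+0=1, deg[2]=1+1=2, deg[3]=1+1=2, deg[4]=1+0=1, deg[5]=1+1=2, deg[6]=1+1=2, deg[7]=1+1=2, deg[8]=1+2=3, deg[9]=1+2=3, deg[10]=1+0=1, deg[11]=1+1=2, deg[12]=1+0=1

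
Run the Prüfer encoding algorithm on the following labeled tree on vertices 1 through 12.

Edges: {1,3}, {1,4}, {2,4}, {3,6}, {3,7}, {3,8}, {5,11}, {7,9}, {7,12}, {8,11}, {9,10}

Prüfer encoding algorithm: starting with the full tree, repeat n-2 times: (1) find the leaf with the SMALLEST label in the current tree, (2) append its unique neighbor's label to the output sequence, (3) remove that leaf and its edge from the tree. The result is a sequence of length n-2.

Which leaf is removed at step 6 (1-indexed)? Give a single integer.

Step 1: current leaves = {2,5,6,10,12}. Remove leaf 2 (neighbor: 4).
Step 2: current leaves = {4,5,6,10,12}. Remove leaf 4 (neighbor: 1).
Step 3: current leaves = {1,5,6,10,12}. Remove leaf 1 (neighbor: 3).
Step 4: current leaves = {5,6,10,12}. Remove leaf 5 (neighbor: 11).
Step 5: current leaves = {6,10,11,12}. Remove leaf 6 (neighbor: 3).
Step 6: current leaves = {10,11,12}. Remove leaf 10 (neighbor: 9).

Answer: 10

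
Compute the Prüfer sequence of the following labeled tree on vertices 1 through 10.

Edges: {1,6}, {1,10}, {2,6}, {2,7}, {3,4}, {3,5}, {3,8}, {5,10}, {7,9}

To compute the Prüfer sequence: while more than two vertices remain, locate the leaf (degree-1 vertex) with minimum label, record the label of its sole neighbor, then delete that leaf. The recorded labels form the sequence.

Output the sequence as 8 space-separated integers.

Answer: 3 3 5 10 7 2 6 1

Derivation:
Step 1: leaves = {4,8,9}. Remove smallest leaf 4, emit neighbor 3.
Step 2: leaves = {8,9}. Remove smallest leaf 8, emit neighbor 3.
Step 3: leaves = {3,9}. Remove smallest leaf 3, emit neighbor 5.
Step 4: leaves = {5,9}. Remove smallest leaf 5, emit neighbor 10.
Step 5: leaves = {9,10}. Remove smallest leaf 9, emit neighbor 7.
Step 6: leaves = {7,10}. Remove smallest leaf 7, emit neighbor 2.
Step 7: leaves = {2,10}. Remove smallest leaf 2, emit neighbor 6.
Step 8: leaves = {6,10}. Remove smallest leaf 6, emit neighbor 1.
Done: 2 vertices remain (1, 10). Sequence = [3 3 5 10 7 2 6 1]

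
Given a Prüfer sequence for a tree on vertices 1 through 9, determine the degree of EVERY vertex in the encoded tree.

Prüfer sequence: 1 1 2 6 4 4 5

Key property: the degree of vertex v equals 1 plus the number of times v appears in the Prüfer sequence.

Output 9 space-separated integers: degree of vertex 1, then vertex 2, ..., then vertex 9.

p_1 = 1: count[1] becomes 1
p_2 = 1: count[1] becomes 2
p_3 = 2: count[2] becomes 1
p_4 = 6: count[6] becomes 1
p_5 = 4: count[4] becomes 1
p_6 = 4: count[4] becomes 2
p_7 = 5: count[5] becomes 1
Degrees (1 + count): deg[1]=1+2=3, deg[2]=1+1=2, deg[3]=1+0=1, deg[4]=1+2=3, deg[5]=1+1=2, deg[6]=1+1=2, deg[7]=1+0=1, deg[8]=1+0=1, deg[9]=1+0=1

Answer: 3 2 1 3 2 2 1 1 1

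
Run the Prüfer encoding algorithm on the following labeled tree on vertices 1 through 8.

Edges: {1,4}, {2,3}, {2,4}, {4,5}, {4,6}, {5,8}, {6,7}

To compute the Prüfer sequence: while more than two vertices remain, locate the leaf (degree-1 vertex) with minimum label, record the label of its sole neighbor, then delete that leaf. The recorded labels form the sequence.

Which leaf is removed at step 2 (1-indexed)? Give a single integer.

Step 1: current leaves = {1,3,7,8}. Remove leaf 1 (neighbor: 4).
Step 2: current leaves = {3,7,8}. Remove leaf 3 (neighbor: 2).

Answer: 3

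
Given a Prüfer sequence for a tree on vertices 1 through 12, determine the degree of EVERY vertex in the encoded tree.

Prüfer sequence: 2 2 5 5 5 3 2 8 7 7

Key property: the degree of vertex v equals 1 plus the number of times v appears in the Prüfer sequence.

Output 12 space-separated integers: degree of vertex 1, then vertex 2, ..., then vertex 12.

p_1 = 2: count[2] becomes 1
p_2 = 2: count[2] becomes 2
p_3 = 5: count[5] becomes 1
p_4 = 5: count[5] becomes 2
p_5 = 5: count[5] becomes 3
p_6 = 3: count[3] becomes 1
p_7 = 2: count[2] becomes 3
p_8 = 8: count[8] becomes 1
p_9 = 7: count[7] becomes 1
p_10 = 7: count[7] becomes 2
Degrees (1 + count): deg[1]=1+0=1, deg[2]=1+3=4, deg[3]=1+1=2, deg[4]=1+0=1, deg[5]=1+3=4, deg[6]=1+0=1, deg[7]=1+2=3, deg[8]=1+1=2, deg[9]=1+0=1, deg[10]=1+0=1, deg[11]=1+0=1, deg[12]=1+0=1

Answer: 1 4 2 1 4 1 3 2 1 1 1 1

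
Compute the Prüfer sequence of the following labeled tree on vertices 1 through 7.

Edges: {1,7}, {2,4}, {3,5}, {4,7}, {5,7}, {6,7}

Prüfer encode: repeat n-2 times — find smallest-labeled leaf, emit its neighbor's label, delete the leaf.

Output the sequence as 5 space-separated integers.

Answer: 7 4 5 7 7

Derivation:
Step 1: leaves = {1,2,3,6}. Remove smallest leaf 1, emit neighbor 7.
Step 2: leaves = {2,3,6}. Remove smallest leaf 2, emit neighbor 4.
Step 3: leaves = {3,4,6}. Remove smallest leaf 3, emit neighbor 5.
Step 4: leaves = {4,5,6}. Remove smallest leaf 4, emit neighbor 7.
Step 5: leaves = {5,6}. Remove smallest leaf 5, emit neighbor 7.
Done: 2 vertices remain (6, 7). Sequence = [7 4 5 7 7]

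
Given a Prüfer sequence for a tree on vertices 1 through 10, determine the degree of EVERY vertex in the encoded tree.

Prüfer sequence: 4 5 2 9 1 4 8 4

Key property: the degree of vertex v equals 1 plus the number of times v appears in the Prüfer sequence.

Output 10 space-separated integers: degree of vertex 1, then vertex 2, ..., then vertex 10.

p_1 = 4: count[4] becomes 1
p_2 = 5: count[5] becomes 1
p_3 = 2: count[2] becomes 1
p_4 = 9: count[9] becomes 1
p_5 = 1: count[1] becomes 1
p_6 = 4: count[4] becomes 2
p_7 = 8: count[8] becomes 1
p_8 = 4: count[4] becomes 3
Degrees (1 + count): deg[1]=1+1=2, deg[2]=1+1=2, deg[3]=1+0=1, deg[4]=1+3=4, deg[5]=1+1=2, deg[6]=1+0=1, deg[7]=1+0=1, deg[8]=1+1=2, deg[9]=1+1=2, deg[10]=1+0=1

Answer: 2 2 1 4 2 1 1 2 2 1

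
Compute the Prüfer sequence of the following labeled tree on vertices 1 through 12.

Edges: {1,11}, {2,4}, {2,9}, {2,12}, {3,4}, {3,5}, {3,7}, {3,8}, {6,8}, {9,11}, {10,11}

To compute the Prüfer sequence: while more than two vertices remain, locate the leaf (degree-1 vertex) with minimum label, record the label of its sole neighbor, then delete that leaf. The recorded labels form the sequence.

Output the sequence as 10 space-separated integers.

Answer: 11 3 8 3 3 4 2 11 9 2

Derivation:
Step 1: leaves = {1,5,6,7,10,12}. Remove smallest leaf 1, emit neighbor 11.
Step 2: leaves = {5,6,7,10,12}. Remove smallest leaf 5, emit neighbor 3.
Step 3: leaves = {6,7,10,12}. Remove smallest leaf 6, emit neighbor 8.
Step 4: leaves = {7,8,10,12}. Remove smallest leaf 7, emit neighbor 3.
Step 5: leaves = {8,10,12}. Remove smallest leaf 8, emit neighbor 3.
Step 6: leaves = {3,10,12}. Remove smallest leaf 3, emit neighbor 4.
Step 7: leaves = {4,10,12}. Remove smallest leaf 4, emit neighbor 2.
Step 8: leaves = {10,12}. Remove smallest leaf 10, emit neighbor 11.
Step 9: leaves = {11,12}. Remove smallest leaf 11, emit neighbor 9.
Step 10: leaves = {9,12}. Remove smallest leaf 9, emit neighbor 2.
Done: 2 vertices remain (2, 12). Sequence = [11 3 8 3 3 4 2 11 9 2]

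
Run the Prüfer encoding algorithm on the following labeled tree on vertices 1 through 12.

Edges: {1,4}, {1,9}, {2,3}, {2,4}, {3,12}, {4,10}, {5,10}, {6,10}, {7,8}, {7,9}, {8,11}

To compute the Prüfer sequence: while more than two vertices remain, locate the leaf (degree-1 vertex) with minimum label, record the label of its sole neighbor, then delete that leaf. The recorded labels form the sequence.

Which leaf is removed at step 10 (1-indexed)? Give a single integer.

Answer: 2

Derivation:
Step 1: current leaves = {5,6,11,12}. Remove leaf 5 (neighbor: 10).
Step 2: current leaves = {6,11,12}. Remove leaf 6 (neighbor: 10).
Step 3: current leaves = {10,11,12}. Remove leaf 10 (neighbor: 4).
Step 4: current leaves = {11,12}. Remove leaf 11 (neighbor: 8).
Step 5: current leaves = {8,12}. Remove leaf 8 (neighbor: 7).
Step 6: current leaves = {7,12}. Remove leaf 7 (neighbor: 9).
Step 7: current leaves = {9,12}. Remove leaf 9 (neighbor: 1).
Step 8: current leaves = {1,12}. Remove leaf 1 (neighbor: 4).
Step 9: current leaves = {4,12}. Remove leaf 4 (neighbor: 2).
Step 10: current leaves = {2,12}. Remove leaf 2 (neighbor: 3).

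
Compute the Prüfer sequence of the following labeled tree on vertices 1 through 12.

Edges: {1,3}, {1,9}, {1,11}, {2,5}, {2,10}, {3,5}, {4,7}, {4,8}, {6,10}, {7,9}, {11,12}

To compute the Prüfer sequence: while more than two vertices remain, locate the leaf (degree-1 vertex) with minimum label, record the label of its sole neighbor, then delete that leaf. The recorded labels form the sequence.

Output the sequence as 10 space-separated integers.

Step 1: leaves = {6,8,12}. Remove smallest leaf 6, emit neighbor 10.
Step 2: leaves = {8,10,12}. Remove smallest leaf 8, emit neighbor 4.
Step 3: leaves = {4,10,12}. Remove smallest leaf 4, emit neighbor 7.
Step 4: leaves = {7,10,12}. Remove smallest leaf 7, emit neighbor 9.
Step 5: leaves = {9,10,12}. Remove smallest leaf 9, emit neighbor 1.
Step 6: leaves = {10,12}. Remove smallest leaf 10, emit neighbor 2.
Step 7: leaves = {2,12}. Remove smallest leaf 2, emit neighbor 5.
Step 8: leaves = {5,12}. Remove smallest leaf 5, emit neighbor 3.
Step 9: leaves = {3,12}. Remove smallest leaf 3, emit neighbor 1.
Step 10: leaves = {1,12}. Remove smallest leaf 1, emit neighbor 11.
Done: 2 vertices remain (11, 12). Sequence = [10 4 7 9 1 2 5 3 1 11]

Answer: 10 4 7 9 1 2 5 3 1 11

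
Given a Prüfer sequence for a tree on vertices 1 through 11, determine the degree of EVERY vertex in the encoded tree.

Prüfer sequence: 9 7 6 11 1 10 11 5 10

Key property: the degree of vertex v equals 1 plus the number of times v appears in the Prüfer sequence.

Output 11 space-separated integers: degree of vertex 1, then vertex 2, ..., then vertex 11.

p_1 = 9: count[9] becomes 1
p_2 = 7: count[7] becomes 1
p_3 = 6: count[6] becomes 1
p_4 = 11: count[11] becomes 1
p_5 = 1: count[1] becomes 1
p_6 = 10: count[10] becomes 1
p_7 = 11: count[11] becomes 2
p_8 = 5: count[5] becomes 1
p_9 = 10: count[10] becomes 2
Degrees (1 + count): deg[1]=1+1=2, deg[2]=1+0=1, deg[3]=1+0=1, deg[4]=1+0=1, deg[5]=1+1=2, deg[6]=1+1=2, deg[7]=1+1=2, deg[8]=1+0=1, deg[9]=1+1=2, deg[10]=1+2=3, deg[11]=1+2=3

Answer: 2 1 1 1 2 2 2 1 2 3 3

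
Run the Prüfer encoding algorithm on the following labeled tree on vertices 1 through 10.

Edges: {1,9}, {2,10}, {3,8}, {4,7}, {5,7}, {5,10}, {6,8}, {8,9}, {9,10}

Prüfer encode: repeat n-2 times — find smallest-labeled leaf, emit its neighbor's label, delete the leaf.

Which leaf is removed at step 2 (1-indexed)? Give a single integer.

Step 1: current leaves = {1,2,3,4,6}. Remove leaf 1 (neighbor: 9).
Step 2: current leaves = {2,3,4,6}. Remove leaf 2 (neighbor: 10).

Answer: 2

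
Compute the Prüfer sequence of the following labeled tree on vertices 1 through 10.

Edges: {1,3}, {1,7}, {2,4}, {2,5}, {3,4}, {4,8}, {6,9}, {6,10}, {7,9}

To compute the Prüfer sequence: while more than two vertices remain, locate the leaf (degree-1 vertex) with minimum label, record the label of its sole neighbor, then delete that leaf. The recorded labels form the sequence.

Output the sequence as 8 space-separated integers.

Step 1: leaves = {5,8,10}. Remove smallest leaf 5, emit neighbor 2.
Step 2: leaves = {2,8,10}. Remove smallest leaf 2, emit neighbor 4.
Step 3: leaves = {8,10}. Remove smallest leaf 8, emit neighbor 4.
Step 4: leaves = {4,10}. Remove smallest leaf 4, emit neighbor 3.
Step 5: leaves = {3,10}. Remove smallest leaf 3, emit neighbor 1.
Step 6: leaves = {1,10}. Remove smallest leaf 1, emit neighbor 7.
Step 7: leaves = {7,10}. Remove smallest leaf 7, emit neighbor 9.
Step 8: leaves = {9,10}. Remove smallest leaf 9, emit neighbor 6.
Done: 2 vertices remain (6, 10). Sequence = [2 4 4 3 1 7 9 6]

Answer: 2 4 4 3 1 7 9 6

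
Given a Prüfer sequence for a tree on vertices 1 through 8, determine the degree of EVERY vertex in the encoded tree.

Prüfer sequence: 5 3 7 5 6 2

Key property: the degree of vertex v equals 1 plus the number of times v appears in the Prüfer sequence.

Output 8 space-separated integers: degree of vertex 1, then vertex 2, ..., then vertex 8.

Answer: 1 2 2 1 3 2 2 1

Derivation:
p_1 = 5: count[5] becomes 1
p_2 = 3: count[3] becomes 1
p_3 = 7: count[7] becomes 1
p_4 = 5: count[5] becomes 2
p_5 = 6: count[6] becomes 1
p_6 = 2: count[2] becomes 1
Degrees (1 + count): deg[1]=1+0=1, deg[2]=1+1=2, deg[3]=1+1=2, deg[4]=1+0=1, deg[5]=1+2=3, deg[6]=1+1=2, deg[7]=1+1=2, deg[8]=1+0=1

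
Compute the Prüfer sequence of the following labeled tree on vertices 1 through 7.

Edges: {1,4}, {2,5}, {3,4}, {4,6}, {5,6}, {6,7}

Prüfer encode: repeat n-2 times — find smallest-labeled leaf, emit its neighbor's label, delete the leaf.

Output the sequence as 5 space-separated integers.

Answer: 4 5 4 6 6

Derivation:
Step 1: leaves = {1,2,3,7}. Remove smallest leaf 1, emit neighbor 4.
Step 2: leaves = {2,3,7}. Remove smallest leaf 2, emit neighbor 5.
Step 3: leaves = {3,5,7}. Remove smallest leaf 3, emit neighbor 4.
Step 4: leaves = {4,5,7}. Remove smallest leaf 4, emit neighbor 6.
Step 5: leaves = {5,7}. Remove smallest leaf 5, emit neighbor 6.
Done: 2 vertices remain (6, 7). Sequence = [4 5 4 6 6]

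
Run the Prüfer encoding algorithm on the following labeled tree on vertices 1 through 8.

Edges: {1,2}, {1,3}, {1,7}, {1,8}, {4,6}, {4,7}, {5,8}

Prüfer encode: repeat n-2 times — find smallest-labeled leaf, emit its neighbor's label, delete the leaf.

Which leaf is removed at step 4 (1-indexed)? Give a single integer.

Step 1: current leaves = {2,3,5,6}. Remove leaf 2 (neighbor: 1).
Step 2: current leaves = {3,5,6}. Remove leaf 3 (neighbor: 1).
Step 3: current leaves = {5,6}. Remove leaf 5 (neighbor: 8).
Step 4: current leaves = {6,8}. Remove leaf 6 (neighbor: 4).

Answer: 6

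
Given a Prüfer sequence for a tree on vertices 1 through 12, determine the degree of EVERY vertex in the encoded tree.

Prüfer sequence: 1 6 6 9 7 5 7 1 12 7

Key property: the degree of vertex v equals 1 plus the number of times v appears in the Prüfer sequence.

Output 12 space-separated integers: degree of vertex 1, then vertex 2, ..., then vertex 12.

Answer: 3 1 1 1 2 3 4 1 2 1 1 2

Derivation:
p_1 = 1: count[1] becomes 1
p_2 = 6: count[6] becomes 1
p_3 = 6: count[6] becomes 2
p_4 = 9: count[9] becomes 1
p_5 = 7: count[7] becomes 1
p_6 = 5: count[5] becomes 1
p_7 = 7: count[7] becomes 2
p_8 = 1: count[1] becomes 2
p_9 = 12: count[12] becomes 1
p_10 = 7: count[7] becomes 3
Degrees (1 + count): deg[1]=1+2=3, deg[2]=1+0=1, deg[3]=1+0=1, deg[4]=1+0=1, deg[5]=1+1=2, deg[6]=1+2=3, deg[7]=1+3=4, deg[8]=1+0=1, deg[9]=1+1=2, deg[10]=1+0=1, deg[11]=1+0=1, deg[12]=1+1=2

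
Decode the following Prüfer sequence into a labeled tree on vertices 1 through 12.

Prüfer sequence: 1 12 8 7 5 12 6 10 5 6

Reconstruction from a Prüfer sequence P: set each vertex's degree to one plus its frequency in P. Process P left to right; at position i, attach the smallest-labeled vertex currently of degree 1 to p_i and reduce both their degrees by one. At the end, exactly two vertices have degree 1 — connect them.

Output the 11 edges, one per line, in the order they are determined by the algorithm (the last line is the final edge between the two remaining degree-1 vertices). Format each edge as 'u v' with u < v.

Initial degrees: {1:2, 2:1, 3:1, 4:1, 5:3, 6:3, 7:2, 8:2, 9:1, 10:2, 11:1, 12:3}
Step 1: smallest deg-1 vertex = 2, p_1 = 1. Add edge {1,2}. Now deg[2]=0, deg[1]=1.
Step 2: smallest deg-1 vertex = 1, p_2 = 12. Add edge {1,12}. Now deg[1]=0, deg[12]=2.
Step 3: smallest deg-1 vertex = 3, p_3 = 8. Add edge {3,8}. Now deg[3]=0, deg[8]=1.
Step 4: smallest deg-1 vertex = 4, p_4 = 7. Add edge {4,7}. Now deg[4]=0, deg[7]=1.
Step 5: smallest deg-1 vertex = 7, p_5 = 5. Add edge {5,7}. Now deg[7]=0, deg[5]=2.
Step 6: smallest deg-1 vertex = 8, p_6 = 12. Add edge {8,12}. Now deg[8]=0, deg[12]=1.
Step 7: smallest deg-1 vertex = 9, p_7 = 6. Add edge {6,9}. Now deg[9]=0, deg[6]=2.
Step 8: smallest deg-1 vertex = 11, p_8 = 10. Add edge {10,11}. Now deg[11]=0, deg[10]=1.
Step 9: smallest deg-1 vertex = 10, p_9 = 5. Add edge {5,10}. Now deg[10]=0, deg[5]=1.
Step 10: smallest deg-1 vertex = 5, p_10 = 6. Add edge {5,6}. Now deg[5]=0, deg[6]=1.
Final: two remaining deg-1 vertices are 6, 12. Add edge {6,12}.

Answer: 1 2
1 12
3 8
4 7
5 7
8 12
6 9
10 11
5 10
5 6
6 12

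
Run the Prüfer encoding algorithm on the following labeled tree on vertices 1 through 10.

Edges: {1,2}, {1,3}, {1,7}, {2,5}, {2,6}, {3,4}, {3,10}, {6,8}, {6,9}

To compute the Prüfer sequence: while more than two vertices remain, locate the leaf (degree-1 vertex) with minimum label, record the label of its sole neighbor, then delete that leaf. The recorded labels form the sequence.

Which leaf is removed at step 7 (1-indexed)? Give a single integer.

Step 1: current leaves = {4,5,7,8,9,10}. Remove leaf 4 (neighbor: 3).
Step 2: current leaves = {5,7,8,9,10}. Remove leaf 5 (neighbor: 2).
Step 3: current leaves = {7,8,9,10}. Remove leaf 7 (neighbor: 1).
Step 4: current leaves = {8,9,10}. Remove leaf 8 (neighbor: 6).
Step 5: current leaves = {9,10}. Remove leaf 9 (neighbor: 6).
Step 6: current leaves = {6,10}. Remove leaf 6 (neighbor: 2).
Step 7: current leaves = {2,10}. Remove leaf 2 (neighbor: 1).

Answer: 2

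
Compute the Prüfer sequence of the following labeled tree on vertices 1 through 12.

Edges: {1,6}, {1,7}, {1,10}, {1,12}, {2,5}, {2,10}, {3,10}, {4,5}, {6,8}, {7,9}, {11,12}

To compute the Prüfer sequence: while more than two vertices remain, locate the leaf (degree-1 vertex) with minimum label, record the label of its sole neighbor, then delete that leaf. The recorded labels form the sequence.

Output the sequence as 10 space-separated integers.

Answer: 10 5 2 10 6 1 7 1 1 12

Derivation:
Step 1: leaves = {3,4,8,9,11}. Remove smallest leaf 3, emit neighbor 10.
Step 2: leaves = {4,8,9,11}. Remove smallest leaf 4, emit neighbor 5.
Step 3: leaves = {5,8,9,11}. Remove smallest leaf 5, emit neighbor 2.
Step 4: leaves = {2,8,9,11}. Remove smallest leaf 2, emit neighbor 10.
Step 5: leaves = {8,9,10,11}. Remove smallest leaf 8, emit neighbor 6.
Step 6: leaves = {6,9,10,11}. Remove smallest leaf 6, emit neighbor 1.
Step 7: leaves = {9,10,11}. Remove smallest leaf 9, emit neighbor 7.
Step 8: leaves = {7,10,11}. Remove smallest leaf 7, emit neighbor 1.
Step 9: leaves = {10,11}. Remove smallest leaf 10, emit neighbor 1.
Step 10: leaves = {1,11}. Remove smallest leaf 1, emit neighbor 12.
Done: 2 vertices remain (11, 12). Sequence = [10 5 2 10 6 1 7 1 1 12]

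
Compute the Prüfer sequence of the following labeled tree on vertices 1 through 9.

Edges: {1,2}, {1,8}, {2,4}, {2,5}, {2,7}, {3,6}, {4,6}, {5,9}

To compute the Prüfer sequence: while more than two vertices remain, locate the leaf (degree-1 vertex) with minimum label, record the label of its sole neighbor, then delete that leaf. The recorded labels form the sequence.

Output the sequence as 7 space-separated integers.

Step 1: leaves = {3,7,8,9}. Remove smallest leaf 3, emit neighbor 6.
Step 2: leaves = {6,7,8,9}. Remove smallest leaf 6, emit neighbor 4.
Step 3: leaves = {4,7,8,9}. Remove smallest leaf 4, emit neighbor 2.
Step 4: leaves = {7,8,9}. Remove smallest leaf 7, emit neighbor 2.
Step 5: leaves = {8,9}. Remove smallest leaf 8, emit neighbor 1.
Step 6: leaves = {1,9}. Remove smallest leaf 1, emit neighbor 2.
Step 7: leaves = {2,9}. Remove smallest leaf 2, emit neighbor 5.
Done: 2 vertices remain (5, 9). Sequence = [6 4 2 2 1 2 5]

Answer: 6 4 2 2 1 2 5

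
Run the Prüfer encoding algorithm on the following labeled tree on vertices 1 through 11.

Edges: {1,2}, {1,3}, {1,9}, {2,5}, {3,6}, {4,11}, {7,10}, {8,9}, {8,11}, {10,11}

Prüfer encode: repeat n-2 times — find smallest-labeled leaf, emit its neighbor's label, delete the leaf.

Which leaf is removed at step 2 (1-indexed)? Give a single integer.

Answer: 5

Derivation:
Step 1: current leaves = {4,5,6,7}. Remove leaf 4 (neighbor: 11).
Step 2: current leaves = {5,6,7}. Remove leaf 5 (neighbor: 2).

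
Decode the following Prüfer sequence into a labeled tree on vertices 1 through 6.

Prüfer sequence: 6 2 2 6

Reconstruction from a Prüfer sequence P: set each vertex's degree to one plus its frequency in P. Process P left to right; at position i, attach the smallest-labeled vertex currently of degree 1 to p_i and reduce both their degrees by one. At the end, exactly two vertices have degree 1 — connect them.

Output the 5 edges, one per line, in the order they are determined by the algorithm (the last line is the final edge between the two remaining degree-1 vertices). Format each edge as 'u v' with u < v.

Answer: 1 6
2 3
2 4
2 6
5 6

Derivation:
Initial degrees: {1:1, 2:3, 3:1, 4:1, 5:1, 6:3}
Step 1: smallest deg-1 vertex = 1, p_1 = 6. Add edge {1,6}. Now deg[1]=0, deg[6]=2.
Step 2: smallest deg-1 vertex = 3, p_2 = 2. Add edge {2,3}. Now deg[3]=0, deg[2]=2.
Step 3: smallest deg-1 vertex = 4, p_3 = 2. Add edge {2,4}. Now deg[4]=0, deg[2]=1.
Step 4: smallest deg-1 vertex = 2, p_4 = 6. Add edge {2,6}. Now deg[2]=0, deg[6]=1.
Final: two remaining deg-1 vertices are 5, 6. Add edge {5,6}.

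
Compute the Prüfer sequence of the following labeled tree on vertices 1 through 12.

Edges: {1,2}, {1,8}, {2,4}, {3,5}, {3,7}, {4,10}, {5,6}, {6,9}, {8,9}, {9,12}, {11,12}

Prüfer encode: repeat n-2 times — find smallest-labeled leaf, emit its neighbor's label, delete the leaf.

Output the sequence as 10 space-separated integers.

Answer: 3 5 6 9 4 2 1 8 9 12

Derivation:
Step 1: leaves = {7,10,11}. Remove smallest leaf 7, emit neighbor 3.
Step 2: leaves = {3,10,11}. Remove smallest leaf 3, emit neighbor 5.
Step 3: leaves = {5,10,11}. Remove smallest leaf 5, emit neighbor 6.
Step 4: leaves = {6,10,11}. Remove smallest leaf 6, emit neighbor 9.
Step 5: leaves = {10,11}. Remove smallest leaf 10, emit neighbor 4.
Step 6: leaves = {4,11}. Remove smallest leaf 4, emit neighbor 2.
Step 7: leaves = {2,11}. Remove smallest leaf 2, emit neighbor 1.
Step 8: leaves = {1,11}. Remove smallest leaf 1, emit neighbor 8.
Step 9: leaves = {8,11}. Remove smallest leaf 8, emit neighbor 9.
Step 10: leaves = {9,11}. Remove smallest leaf 9, emit neighbor 12.
Done: 2 vertices remain (11, 12). Sequence = [3 5 6 9 4 2 1 8 9 12]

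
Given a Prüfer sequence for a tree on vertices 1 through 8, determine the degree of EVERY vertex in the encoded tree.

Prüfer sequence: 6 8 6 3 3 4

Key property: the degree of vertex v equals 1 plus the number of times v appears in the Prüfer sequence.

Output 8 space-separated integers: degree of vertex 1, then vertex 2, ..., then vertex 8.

p_1 = 6: count[6] becomes 1
p_2 = 8: count[8] becomes 1
p_3 = 6: count[6] becomes 2
p_4 = 3: count[3] becomes 1
p_5 = 3: count[3] becomes 2
p_6 = 4: count[4] becomes 1
Degrees (1 + count): deg[1]=1+0=1, deg[2]=1+0=1, deg[3]=1+2=3, deg[4]=1+1=2, deg[5]=1+0=1, deg[6]=1+2=3, deg[7]=1+0=1, deg[8]=1+1=2

Answer: 1 1 3 2 1 3 1 2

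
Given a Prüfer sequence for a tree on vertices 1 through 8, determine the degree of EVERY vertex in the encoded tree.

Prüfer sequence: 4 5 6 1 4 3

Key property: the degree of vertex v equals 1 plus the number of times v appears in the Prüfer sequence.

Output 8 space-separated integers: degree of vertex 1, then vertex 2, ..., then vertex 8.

p_1 = 4: count[4] becomes 1
p_2 = 5: count[5] becomes 1
p_3 = 6: count[6] becomes 1
p_4 = 1: count[1] becomes 1
p_5 = 4: count[4] becomes 2
p_6 = 3: count[3] becomes 1
Degrees (1 + count): deg[1]=1+1=2, deg[2]=1+0=1, deg[3]=1+1=2, deg[4]=1+2=3, deg[5]=1+1=2, deg[6]=1+1=2, deg[7]=1+0=1, deg[8]=1+0=1

Answer: 2 1 2 3 2 2 1 1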